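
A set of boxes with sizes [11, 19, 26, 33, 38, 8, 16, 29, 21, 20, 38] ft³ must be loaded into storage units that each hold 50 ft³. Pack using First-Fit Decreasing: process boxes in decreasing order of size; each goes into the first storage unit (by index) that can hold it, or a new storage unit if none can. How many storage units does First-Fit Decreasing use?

Sorted descending: 38, 38, 33, 29, 26, 21, 20, 19, 16, 11, 8.
Put 38 ft³ in storage unit 1; 12 ft³ remain.
Put 38 ft³ in storage unit 2; 12 ft³ remain.
Put 33 ft³ in storage unit 3; 17 ft³ remain.
Put 29 ft³ in storage unit 4; 21 ft³ remain.
Put 26 ft³ in storage unit 5; 24 ft³ remain.
Put 21 ft³ in storage unit 4; 0 ft³ remain.
Put 20 ft³ in storage unit 5; 4 ft³ remain.
Put 19 ft³ in storage unit 6; 31 ft³ remain.
Put 16 ft³ in storage unit 3; 1 ft³ remain.
Put 11 ft³ in storage unit 1; 1 ft³ remain.
Put 8 ft³ in storage unit 2; 4 ft³ remain.
Final storage units: [38,11] [38,8] [33,16] [29,21] [26,20] [19].

6 storage units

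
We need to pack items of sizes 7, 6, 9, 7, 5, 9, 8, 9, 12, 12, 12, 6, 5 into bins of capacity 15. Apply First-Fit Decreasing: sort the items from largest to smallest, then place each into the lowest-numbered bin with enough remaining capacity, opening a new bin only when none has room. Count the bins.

Sorted descending: 12, 12, 12, 9, 9, 9, 8, 7, 7, 6, 6, 5, 5.
Put 12 in bin 1; 3 remain.
Put 12 in bin 2; 3 remain.
Put 12 in bin 3; 3 remain.
Put 9 in bin 4; 6 remain.
Put 9 in bin 5; 6 remain.
Put 9 in bin 6; 6 remain.
Put 8 in bin 7; 7 remain.
Put 7 in bin 7; 0 remain.
Put 7 in bin 8; 8 remain.
Put 6 in bin 4; 0 remain.
Put 6 in bin 5; 0 remain.
Put 5 in bin 6; 1 remain.
Put 5 in bin 8; 3 remain.
Final bins: [12] [12] [12] [9,6] [9,6] [9,5] [8,7] [7,5].

8 bins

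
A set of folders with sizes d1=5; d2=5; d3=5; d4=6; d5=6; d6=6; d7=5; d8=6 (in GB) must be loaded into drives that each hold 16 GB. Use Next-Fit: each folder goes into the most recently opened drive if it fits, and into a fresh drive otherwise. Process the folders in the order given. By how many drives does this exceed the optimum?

Next-Fit: [5,5,5] [6,6] [6,5] [6] → 4 drives.
Total size 44 GB; any packing needs at least ⌈44/16⌉ = 3 drives.
An optimal packing achieves that bound: [6,6] [6,5,5] [6,5,5] → 3 drives.
Excess: 4 − 3 = 1.

1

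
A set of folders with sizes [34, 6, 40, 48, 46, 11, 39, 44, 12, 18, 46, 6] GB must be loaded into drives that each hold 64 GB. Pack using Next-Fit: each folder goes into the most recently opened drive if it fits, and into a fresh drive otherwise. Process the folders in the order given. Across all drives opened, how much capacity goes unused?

162

drive 1: place 34 GB, 30 GB left
drive 1: place 6 GB, 24 GB left
drive 2: place 40 GB, 24 GB left
drive 3: place 48 GB, 16 GB left
drive 4: place 46 GB, 18 GB left
drive 4: place 11 GB, 7 GB left
drive 5: place 39 GB, 25 GB left
drive 6: place 44 GB, 20 GB left
drive 6: place 12 GB, 8 GB left
drive 7: place 18 GB, 46 GB left
drive 7: place 46 GB, 0 GB left
drive 8: place 6 GB, 58 GB left
8 drives × 64 GB = 512 GB; used 350 GB; unused 162 GB.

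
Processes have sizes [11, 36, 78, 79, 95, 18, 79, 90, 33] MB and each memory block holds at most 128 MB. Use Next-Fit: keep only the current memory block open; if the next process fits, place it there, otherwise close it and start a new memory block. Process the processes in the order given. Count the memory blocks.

11 MB → memory block 1 (remaining 117 MB)
36 MB → memory block 1 (remaining 81 MB)
78 MB → memory block 1 (remaining 3 MB)
79 MB → memory block 2 (remaining 49 MB)
95 MB → memory block 3 (remaining 33 MB)
18 MB → memory block 3 (remaining 15 MB)
79 MB → memory block 4 (remaining 49 MB)
90 MB → memory block 5 (remaining 38 MB)
33 MB → memory block 5 (remaining 5 MB)
Final memory blocks: [11,36,78] [79] [95,18] [79] [90,33].

5 memory blocks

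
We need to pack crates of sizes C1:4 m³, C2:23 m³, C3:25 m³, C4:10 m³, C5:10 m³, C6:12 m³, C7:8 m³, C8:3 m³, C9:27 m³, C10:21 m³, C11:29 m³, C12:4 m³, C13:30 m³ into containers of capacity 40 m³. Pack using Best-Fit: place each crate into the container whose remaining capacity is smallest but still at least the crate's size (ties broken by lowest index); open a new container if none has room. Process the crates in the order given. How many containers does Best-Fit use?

C1 (4 m³) → container 1 (remaining 36 m³)
C2 (23 m³) → container 1 (remaining 13 m³)
C3 (25 m³) → container 2 (remaining 15 m³)
C4 (10 m³) → container 1 (remaining 3 m³)
C5 (10 m³) → container 2 (remaining 5 m³)
C6 (12 m³) → container 3 (remaining 28 m³)
C7 (8 m³) → container 3 (remaining 20 m³)
C8 (3 m³) → container 1 (remaining 0 m³)
C9 (27 m³) → container 4 (remaining 13 m³)
C10 (21 m³) → container 5 (remaining 19 m³)
C11 (29 m³) → container 6 (remaining 11 m³)
C12 (4 m³) → container 2 (remaining 1 m³)
C13 (30 m³) → container 7 (remaining 10 m³)

7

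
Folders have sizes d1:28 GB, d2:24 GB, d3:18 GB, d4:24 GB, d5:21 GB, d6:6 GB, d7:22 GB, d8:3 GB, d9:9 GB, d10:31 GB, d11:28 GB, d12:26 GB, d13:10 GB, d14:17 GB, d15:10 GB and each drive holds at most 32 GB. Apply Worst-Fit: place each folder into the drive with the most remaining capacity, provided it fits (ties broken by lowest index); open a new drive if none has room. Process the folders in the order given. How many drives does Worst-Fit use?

11 drives

d1 (28 GB) → drive 1 (remaining 4 GB)
d2 (24 GB) → drive 2 (remaining 8 GB)
d3 (18 GB) → drive 3 (remaining 14 GB)
d4 (24 GB) → drive 4 (remaining 8 GB)
d5 (21 GB) → drive 5 (remaining 11 GB)
d6 (6 GB) → drive 3 (remaining 8 GB)
d7 (22 GB) → drive 6 (remaining 10 GB)
d8 (3 GB) → drive 5 (remaining 8 GB)
d9 (9 GB) → drive 6 (remaining 1 GB)
d10 (31 GB) → drive 7 (remaining 1 GB)
d11 (28 GB) → drive 8 (remaining 4 GB)
d12 (26 GB) → drive 9 (remaining 6 GB)
d13 (10 GB) → drive 10 (remaining 22 GB)
d14 (17 GB) → drive 10 (remaining 5 GB)
d15 (10 GB) → drive 11 (remaining 22 GB)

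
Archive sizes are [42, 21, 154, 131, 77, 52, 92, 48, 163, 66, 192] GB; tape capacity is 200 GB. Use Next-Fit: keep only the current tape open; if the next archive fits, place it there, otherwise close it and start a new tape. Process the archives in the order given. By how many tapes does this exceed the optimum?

2

Next-Fit: [42,21] [154] [131] [77,52] [92,48] [163] [66] [192] → 8 tapes.
Total size 1038 GB; any packing needs at least ⌈1038/200⌉ = 6 tapes.
An optimal packing achieves that bound: [192] [163,21] [154,42] [131,66] [92,77] [52,48] → 6 tapes.
Excess: 8 − 6 = 2.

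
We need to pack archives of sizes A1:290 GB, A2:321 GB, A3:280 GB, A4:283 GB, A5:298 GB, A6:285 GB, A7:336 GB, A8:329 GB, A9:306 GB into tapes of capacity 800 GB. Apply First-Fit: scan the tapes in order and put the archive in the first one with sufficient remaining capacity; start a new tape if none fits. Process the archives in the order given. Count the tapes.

A1 (290 GB) → tape 1 (remaining 510 GB)
A2 (321 GB) → tape 1 (remaining 189 GB)
A3 (280 GB) → tape 2 (remaining 520 GB)
A4 (283 GB) → tape 2 (remaining 237 GB)
A5 (298 GB) → tape 3 (remaining 502 GB)
A6 (285 GB) → tape 3 (remaining 217 GB)
A7 (336 GB) → tape 4 (remaining 464 GB)
A8 (329 GB) → tape 4 (remaining 135 GB)
A9 (306 GB) → tape 5 (remaining 494 GB)

5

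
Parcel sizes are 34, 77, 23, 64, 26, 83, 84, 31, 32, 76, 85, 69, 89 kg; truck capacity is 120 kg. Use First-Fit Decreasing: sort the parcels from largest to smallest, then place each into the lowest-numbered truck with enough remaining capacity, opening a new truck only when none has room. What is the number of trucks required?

8 trucks

Sorted descending: 89, 85, 84, 83, 77, 76, 69, 64, 34, 32, 31, 26, 23.
89 kg → truck 1 (remaining 31 kg)
85 kg → truck 2 (remaining 35 kg)
84 kg → truck 3 (remaining 36 kg)
83 kg → truck 4 (remaining 37 kg)
77 kg → truck 5 (remaining 43 kg)
76 kg → truck 6 (remaining 44 kg)
69 kg → truck 7 (remaining 51 kg)
64 kg → truck 8 (remaining 56 kg)
34 kg → truck 2 (remaining 1 kg)
32 kg → truck 3 (remaining 4 kg)
31 kg → truck 1 (remaining 0 kg)
26 kg → truck 4 (remaining 11 kg)
23 kg → truck 5 (remaining 20 kg)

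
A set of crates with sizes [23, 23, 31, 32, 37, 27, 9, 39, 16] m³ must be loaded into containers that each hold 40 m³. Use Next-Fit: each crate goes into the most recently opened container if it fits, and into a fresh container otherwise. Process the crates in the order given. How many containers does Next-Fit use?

8

container 1: place 23 m³, 17 m³ left
container 2: place 23 m³, 17 m³ left
container 3: place 31 m³, 9 m³ left
container 4: place 32 m³, 8 m³ left
container 5: place 37 m³, 3 m³ left
container 6: place 27 m³, 13 m³ left
container 6: place 9 m³, 4 m³ left
container 7: place 39 m³, 1 m³ left
container 8: place 16 m³, 24 m³ left
Final containers: [23] [23] [31] [32] [37] [27,9] [39] [16].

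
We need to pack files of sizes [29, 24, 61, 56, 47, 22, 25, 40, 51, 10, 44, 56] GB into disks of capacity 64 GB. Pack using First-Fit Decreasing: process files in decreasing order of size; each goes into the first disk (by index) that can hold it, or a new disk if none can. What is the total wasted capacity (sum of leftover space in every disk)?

Sorted descending: 61, 56, 56, 51, 47, 44, 40, 29, 25, 24, 22, 10.
disk 1: place 61 GB, 3 GB left
disk 2: place 56 GB, 8 GB left
disk 3: place 56 GB, 8 GB left
disk 4: place 51 GB, 13 GB left
disk 5: place 47 GB, 17 GB left
disk 6: place 44 GB, 20 GB left
disk 7: place 40 GB, 24 GB left
disk 8: place 29 GB, 35 GB left
disk 8: place 25 GB, 10 GB left
disk 7: place 24 GB, 0 GB left
disk 9: place 22 GB, 42 GB left
disk 4: place 10 GB, 3 GB left
9 disks × 64 GB = 576 GB; used 465 GB; unused 111 GB.

111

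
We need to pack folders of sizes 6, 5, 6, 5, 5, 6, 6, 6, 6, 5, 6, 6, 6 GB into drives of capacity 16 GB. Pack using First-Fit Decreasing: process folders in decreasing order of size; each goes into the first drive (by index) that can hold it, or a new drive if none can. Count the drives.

6

Sorted descending: 6, 6, 6, 6, 6, 6, 6, 6, 6, 5, 5, 5, 5.
Put 6 GB in drive 1; 10 GB remain.
Put 6 GB in drive 1; 4 GB remain.
Put 6 GB in drive 2; 10 GB remain.
Put 6 GB in drive 2; 4 GB remain.
Put 6 GB in drive 3; 10 GB remain.
Put 6 GB in drive 3; 4 GB remain.
Put 6 GB in drive 4; 10 GB remain.
Put 6 GB in drive 4; 4 GB remain.
Put 6 GB in drive 5; 10 GB remain.
Put 5 GB in drive 5; 5 GB remain.
Put 5 GB in drive 5; 0 GB remain.
Put 5 GB in drive 6; 11 GB remain.
Put 5 GB in drive 6; 6 GB remain.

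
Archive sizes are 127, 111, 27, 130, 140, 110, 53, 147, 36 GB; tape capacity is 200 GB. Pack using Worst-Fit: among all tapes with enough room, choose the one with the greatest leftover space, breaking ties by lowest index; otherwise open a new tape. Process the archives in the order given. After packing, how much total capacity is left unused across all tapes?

Put 127 GB in tape 1; 73 GB remain.
Put 111 GB in tape 2; 89 GB remain.
Put 27 GB in tape 2; 62 GB remain.
Put 130 GB in tape 3; 70 GB remain.
Put 140 GB in tape 4; 60 GB remain.
Put 110 GB in tape 5; 90 GB remain.
Put 53 GB in tape 5; 37 GB remain.
Put 147 GB in tape 6; 53 GB remain.
Put 36 GB in tape 1; 37 GB remain.
6 tapes × 200 GB = 1200 GB; used 881 GB; unused 319 GB.

319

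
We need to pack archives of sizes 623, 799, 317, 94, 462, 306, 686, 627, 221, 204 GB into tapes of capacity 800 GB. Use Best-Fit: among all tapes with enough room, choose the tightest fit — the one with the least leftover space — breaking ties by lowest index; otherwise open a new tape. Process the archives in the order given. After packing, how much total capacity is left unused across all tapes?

623 GB → tape 1 (remaining 177 GB)
799 GB → tape 2 (remaining 1 GB)
317 GB → tape 3 (remaining 483 GB)
94 GB → tape 1 (remaining 83 GB)
462 GB → tape 3 (remaining 21 GB)
306 GB → tape 4 (remaining 494 GB)
686 GB → tape 5 (remaining 114 GB)
627 GB → tape 6 (remaining 173 GB)
221 GB → tape 4 (remaining 273 GB)
204 GB → tape 4 (remaining 69 GB)
6 tapes × 800 GB = 4800 GB; used 4339 GB; unused 461 GB.

461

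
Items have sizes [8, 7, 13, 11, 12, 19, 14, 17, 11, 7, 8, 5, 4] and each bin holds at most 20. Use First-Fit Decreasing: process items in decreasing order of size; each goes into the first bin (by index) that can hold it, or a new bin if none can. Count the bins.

Sorted descending: 19, 17, 14, 13, 12, 11, 11, 8, 8, 7, 7, 5, 4.
bin 1: place 19, 1 left
bin 2: place 17, 3 left
bin 3: place 14, 6 left
bin 4: place 13, 7 left
bin 5: place 12, 8 left
bin 6: place 11, 9 left
bin 7: place 11, 9 left
bin 5: place 8, 0 left
bin 6: place 8, 1 left
bin 4: place 7, 0 left
bin 7: place 7, 2 left
bin 3: place 5, 1 left
bin 8: place 4, 16 left

8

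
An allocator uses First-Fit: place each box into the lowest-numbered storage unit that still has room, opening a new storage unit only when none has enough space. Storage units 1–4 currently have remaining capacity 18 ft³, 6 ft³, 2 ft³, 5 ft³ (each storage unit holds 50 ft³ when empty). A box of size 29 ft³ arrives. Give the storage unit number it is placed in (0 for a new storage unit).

0

No storage unit has ≥ 29 ft³ free, so a new storage unit is opened.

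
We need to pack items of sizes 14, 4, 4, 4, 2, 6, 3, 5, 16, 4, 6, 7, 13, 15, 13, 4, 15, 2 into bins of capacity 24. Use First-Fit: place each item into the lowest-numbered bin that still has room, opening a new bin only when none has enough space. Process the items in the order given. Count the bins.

14 → bin 1 (remaining 10)
4 → bin 1 (remaining 6)
4 → bin 1 (remaining 2)
4 → bin 2 (remaining 20)
2 → bin 1 (remaining 0)
6 → bin 2 (remaining 14)
3 → bin 2 (remaining 11)
5 → bin 2 (remaining 6)
16 → bin 3 (remaining 8)
4 → bin 2 (remaining 2)
6 → bin 3 (remaining 2)
7 → bin 4 (remaining 17)
13 → bin 4 (remaining 4)
15 → bin 5 (remaining 9)
13 → bin 6 (remaining 11)
4 → bin 4 (remaining 0)
15 → bin 7 (remaining 9)
2 → bin 2 (remaining 0)

7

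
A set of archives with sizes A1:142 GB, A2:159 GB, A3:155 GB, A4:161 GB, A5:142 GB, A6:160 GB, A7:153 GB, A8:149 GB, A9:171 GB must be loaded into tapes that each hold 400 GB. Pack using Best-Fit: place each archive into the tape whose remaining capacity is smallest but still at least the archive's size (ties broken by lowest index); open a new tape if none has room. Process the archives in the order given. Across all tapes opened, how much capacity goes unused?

608

Put A1 (142 GB) in tape 1; 258 GB remain.
Put A2 (159 GB) in tape 1; 99 GB remain.
Put A3 (155 GB) in tape 2; 245 GB remain.
Put A4 (161 GB) in tape 2; 84 GB remain.
Put A5 (142 GB) in tape 3; 258 GB remain.
Put A6 (160 GB) in tape 3; 98 GB remain.
Put A7 (153 GB) in tape 4; 247 GB remain.
Put A8 (149 GB) in tape 4; 98 GB remain.
Put A9 (171 GB) in tape 5; 229 GB remain.
5 tapes × 400 GB = 2000 GB; used 1392 GB; unused 608 GB.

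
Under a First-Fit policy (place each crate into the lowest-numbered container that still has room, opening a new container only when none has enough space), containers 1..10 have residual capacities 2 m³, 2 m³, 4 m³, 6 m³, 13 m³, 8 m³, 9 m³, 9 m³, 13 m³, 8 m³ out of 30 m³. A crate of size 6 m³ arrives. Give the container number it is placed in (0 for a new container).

4

Containers with room: container 4 (6 m³), container 5 (13 m³), container 6 (8 m³), container 7 (9 m³), container 8 (9 m³), container 9 (13 m³), container 10 (8 m³).
The first with room is container 4.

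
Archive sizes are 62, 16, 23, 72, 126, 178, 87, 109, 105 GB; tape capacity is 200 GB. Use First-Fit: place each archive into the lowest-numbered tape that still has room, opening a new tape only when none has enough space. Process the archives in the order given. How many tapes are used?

Put 62 GB in tape 1; 138 GB remain.
Put 16 GB in tape 1; 122 GB remain.
Put 23 GB in tape 1; 99 GB remain.
Put 72 GB in tape 1; 27 GB remain.
Put 126 GB in tape 2; 74 GB remain.
Put 178 GB in tape 3; 22 GB remain.
Put 87 GB in tape 4; 113 GB remain.
Put 109 GB in tape 4; 4 GB remain.
Put 105 GB in tape 5; 95 GB remain.
Final tapes: [62,16,23,72] [126] [178] [87,109] [105].

5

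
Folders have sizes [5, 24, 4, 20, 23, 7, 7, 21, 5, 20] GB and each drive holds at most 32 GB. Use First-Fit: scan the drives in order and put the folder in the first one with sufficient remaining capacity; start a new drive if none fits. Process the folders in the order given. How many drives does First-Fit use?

drive 1: place 5 GB, 27 GB left
drive 1: place 24 GB, 3 GB left
drive 2: place 4 GB, 28 GB left
drive 2: place 20 GB, 8 GB left
drive 3: place 23 GB, 9 GB left
drive 2: place 7 GB, 1 GB left
drive 3: place 7 GB, 2 GB left
drive 4: place 21 GB, 11 GB left
drive 4: place 5 GB, 6 GB left
drive 5: place 20 GB, 12 GB left

5 drives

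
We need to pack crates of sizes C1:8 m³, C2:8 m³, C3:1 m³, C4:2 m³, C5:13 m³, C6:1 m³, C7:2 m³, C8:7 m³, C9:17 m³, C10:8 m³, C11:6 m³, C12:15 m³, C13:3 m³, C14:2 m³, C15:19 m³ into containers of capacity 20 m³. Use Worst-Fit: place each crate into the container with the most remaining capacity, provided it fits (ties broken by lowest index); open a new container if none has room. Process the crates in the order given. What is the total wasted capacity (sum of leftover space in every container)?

28

Put C1 (8 m³) in container 1; 12 m³ remain.
Put C2 (8 m³) in container 1; 4 m³ remain.
Put C3 (1 m³) in container 1; 3 m³ remain.
Put C4 (2 m³) in container 1; 1 m³ remain.
Put C5 (13 m³) in container 2; 7 m³ remain.
Put C6 (1 m³) in container 2; 6 m³ remain.
Put C7 (2 m³) in container 2; 4 m³ remain.
Put C8 (7 m³) in container 3; 13 m³ remain.
Put C9 (17 m³) in container 4; 3 m³ remain.
Put C10 (8 m³) in container 3; 5 m³ remain.
Put C11 (6 m³) in container 5; 14 m³ remain.
Put C12 (15 m³) in container 6; 5 m³ remain.
Put C13 (3 m³) in container 5; 11 m³ remain.
Put C14 (2 m³) in container 5; 9 m³ remain.
Put C15 (19 m³) in container 7; 1 m³ remain.
7 containers × 20 m³ = 140 m³; used 112 m³; unused 28 m³.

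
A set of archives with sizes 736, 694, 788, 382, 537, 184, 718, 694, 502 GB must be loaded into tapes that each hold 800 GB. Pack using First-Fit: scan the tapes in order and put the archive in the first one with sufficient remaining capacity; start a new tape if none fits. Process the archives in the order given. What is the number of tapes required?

8 tapes

736 GB → tape 1 (remaining 64 GB)
694 GB → tape 2 (remaining 106 GB)
788 GB → tape 3 (remaining 12 GB)
382 GB → tape 4 (remaining 418 GB)
537 GB → tape 5 (remaining 263 GB)
184 GB → tape 4 (remaining 234 GB)
718 GB → tape 6 (remaining 82 GB)
694 GB → tape 7 (remaining 106 GB)
502 GB → tape 8 (remaining 298 GB)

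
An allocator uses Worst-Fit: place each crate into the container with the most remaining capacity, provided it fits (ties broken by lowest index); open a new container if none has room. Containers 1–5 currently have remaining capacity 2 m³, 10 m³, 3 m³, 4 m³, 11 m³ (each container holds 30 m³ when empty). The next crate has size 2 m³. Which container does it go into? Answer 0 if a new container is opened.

Containers with room: container 1 (2 m³), container 2 (10 m³), container 3 (3 m³), container 4 (4 m³), container 5 (11 m³).
Most room is container 5 with 11 m³ free.

5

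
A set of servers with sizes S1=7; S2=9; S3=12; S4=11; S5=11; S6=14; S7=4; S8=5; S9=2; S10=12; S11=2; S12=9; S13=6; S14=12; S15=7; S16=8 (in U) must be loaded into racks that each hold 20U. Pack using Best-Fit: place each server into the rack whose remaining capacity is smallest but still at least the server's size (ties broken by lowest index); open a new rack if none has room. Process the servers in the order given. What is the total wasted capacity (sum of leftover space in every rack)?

S1 (7U) → rack 1 (remaining 13U)
S2 (9U) → rack 1 (remaining 4U)
S3 (12U) → rack 2 (remaining 8U)
S4 (11U) → rack 3 (remaining 9U)
S5 (11U) → rack 4 (remaining 9U)
S6 (14U) → rack 5 (remaining 6U)
S7 (4U) → rack 1 (remaining 0U)
S8 (5U) → rack 5 (remaining 1U)
S9 (2U) → rack 2 (remaining 6U)
S10 (12U) → rack 6 (remaining 8U)
S11 (2U) → rack 2 (remaining 4U)
S12 (9U) → rack 3 (remaining 0U)
S13 (6U) → rack 6 (remaining 2U)
S14 (12U) → rack 7 (remaining 8U)
S15 (7U) → rack 7 (remaining 1U)
S16 (8U) → rack 4 (remaining 1U)
7 racks × 20U = 140U; used 131U; unused 9U.

9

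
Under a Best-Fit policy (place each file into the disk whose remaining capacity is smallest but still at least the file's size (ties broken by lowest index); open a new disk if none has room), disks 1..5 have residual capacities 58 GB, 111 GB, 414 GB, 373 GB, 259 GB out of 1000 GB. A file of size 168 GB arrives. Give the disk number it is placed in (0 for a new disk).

5

Disks with room: disk 3 (414 GB), disk 4 (373 GB), disk 5 (259 GB).
Tightest fit is disk 5 with 259 GB free.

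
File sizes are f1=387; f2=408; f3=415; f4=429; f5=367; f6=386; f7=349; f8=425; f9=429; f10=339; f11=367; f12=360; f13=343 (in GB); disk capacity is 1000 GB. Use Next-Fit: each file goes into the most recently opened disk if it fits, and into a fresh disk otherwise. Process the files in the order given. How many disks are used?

7 disks

Put f1 (387 GB) in disk 1; 613 GB remain.
Put f2 (408 GB) in disk 1; 205 GB remain.
Put f3 (415 GB) in disk 2; 585 GB remain.
Put f4 (429 GB) in disk 2; 156 GB remain.
Put f5 (367 GB) in disk 3; 633 GB remain.
Put f6 (386 GB) in disk 3; 247 GB remain.
Put f7 (349 GB) in disk 4; 651 GB remain.
Put f8 (425 GB) in disk 4; 226 GB remain.
Put f9 (429 GB) in disk 5; 571 GB remain.
Put f10 (339 GB) in disk 5; 232 GB remain.
Put f11 (367 GB) in disk 6; 633 GB remain.
Put f12 (360 GB) in disk 6; 273 GB remain.
Put f13 (343 GB) in disk 7; 657 GB remain.
Final disks: [387,408] [415,429] [367,386] [349,425] [429,339] [367,360] [343].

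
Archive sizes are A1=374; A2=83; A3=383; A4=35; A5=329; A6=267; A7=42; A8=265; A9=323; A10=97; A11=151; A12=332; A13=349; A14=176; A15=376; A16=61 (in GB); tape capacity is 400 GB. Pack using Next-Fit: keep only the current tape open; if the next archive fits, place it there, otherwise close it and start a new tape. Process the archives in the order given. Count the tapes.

13

Put A1 (374 GB) in tape 1; 26 GB remain.
Put A2 (83 GB) in tape 2; 317 GB remain.
Put A3 (383 GB) in tape 3; 17 GB remain.
Put A4 (35 GB) in tape 4; 365 GB remain.
Put A5 (329 GB) in tape 4; 36 GB remain.
Put A6 (267 GB) in tape 5; 133 GB remain.
Put A7 (42 GB) in tape 5; 91 GB remain.
Put A8 (265 GB) in tape 6; 135 GB remain.
Put A9 (323 GB) in tape 7; 77 GB remain.
Put A10 (97 GB) in tape 8; 303 GB remain.
Put A11 (151 GB) in tape 8; 152 GB remain.
Put A12 (332 GB) in tape 9; 68 GB remain.
Put A13 (349 GB) in tape 10; 51 GB remain.
Put A14 (176 GB) in tape 11; 224 GB remain.
Put A15 (376 GB) in tape 12; 24 GB remain.
Put A16 (61 GB) in tape 13; 339 GB remain.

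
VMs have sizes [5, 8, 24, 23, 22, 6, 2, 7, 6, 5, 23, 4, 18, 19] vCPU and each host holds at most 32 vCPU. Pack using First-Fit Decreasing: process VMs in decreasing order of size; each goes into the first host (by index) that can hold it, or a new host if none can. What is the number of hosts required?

Sorted descending: 24, 23, 23, 22, 19, 18, 8, 7, 6, 6, 5, 5, 4, 2.
Put 24 vCPU in host 1; 8 vCPU remain.
Put 23 vCPU in host 2; 9 vCPU remain.
Put 23 vCPU in host 3; 9 vCPU remain.
Put 22 vCPU in host 4; 10 vCPU remain.
Put 19 vCPU in host 5; 13 vCPU remain.
Put 18 vCPU in host 6; 14 vCPU remain.
Put 8 vCPU in host 1; 0 vCPU remain.
Put 7 vCPU in host 2; 2 vCPU remain.
Put 6 vCPU in host 3; 3 vCPU remain.
Put 6 vCPU in host 4; 4 vCPU remain.
Put 5 vCPU in host 5; 8 vCPU remain.
Put 5 vCPU in host 5; 3 vCPU remain.
Put 4 vCPU in host 4; 0 vCPU remain.
Put 2 vCPU in host 2; 0 vCPU remain.
Final hosts: [24,8] [23,7,2] [23,6] [22,6,4] [19,5,5] [18].

6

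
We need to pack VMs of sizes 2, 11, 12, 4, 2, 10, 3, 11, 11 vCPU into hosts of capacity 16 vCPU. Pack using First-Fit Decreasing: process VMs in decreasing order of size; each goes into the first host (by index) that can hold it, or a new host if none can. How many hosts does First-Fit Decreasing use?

5

Sorted descending: 12, 11, 11, 11, 10, 4, 3, 2, 2.
Put 12 vCPU in host 1; 4 vCPU remain.
Put 11 vCPU in host 2; 5 vCPU remain.
Put 11 vCPU in host 3; 5 vCPU remain.
Put 11 vCPU in host 4; 5 vCPU remain.
Put 10 vCPU in host 5; 6 vCPU remain.
Put 4 vCPU in host 1; 0 vCPU remain.
Put 3 vCPU in host 2; 2 vCPU remain.
Put 2 vCPU in host 2; 0 vCPU remain.
Put 2 vCPU in host 3; 3 vCPU remain.
Final hosts: [12,4] [11,3,2] [11,2] [11] [10].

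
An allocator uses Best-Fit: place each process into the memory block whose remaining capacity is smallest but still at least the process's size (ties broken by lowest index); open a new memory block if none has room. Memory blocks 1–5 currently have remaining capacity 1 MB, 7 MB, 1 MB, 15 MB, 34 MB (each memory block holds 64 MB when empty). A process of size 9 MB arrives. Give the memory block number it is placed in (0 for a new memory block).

4

Memory blocks with room: memory block 4 (15 MB), memory block 5 (34 MB).
Tightest fit is memory block 4 with 15 MB free.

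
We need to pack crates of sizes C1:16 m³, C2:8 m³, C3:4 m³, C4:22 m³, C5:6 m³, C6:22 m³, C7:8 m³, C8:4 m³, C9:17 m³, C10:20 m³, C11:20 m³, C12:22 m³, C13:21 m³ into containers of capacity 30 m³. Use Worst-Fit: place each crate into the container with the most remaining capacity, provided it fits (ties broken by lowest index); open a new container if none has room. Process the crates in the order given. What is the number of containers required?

8 containers

Put C1 (16 m³) in container 1; 14 m³ remain.
Put C2 (8 m³) in container 1; 6 m³ remain.
Put C3 (4 m³) in container 1; 2 m³ remain.
Put C4 (22 m³) in container 2; 8 m³ remain.
Put C5 (6 m³) in container 2; 2 m³ remain.
Put C6 (22 m³) in container 3; 8 m³ remain.
Put C7 (8 m³) in container 3; 0 m³ remain.
Put C8 (4 m³) in container 4; 26 m³ remain.
Put C9 (17 m³) in container 4; 9 m³ remain.
Put C10 (20 m³) in container 5; 10 m³ remain.
Put C11 (20 m³) in container 6; 10 m³ remain.
Put C12 (22 m³) in container 7; 8 m³ remain.
Put C13 (21 m³) in container 8; 9 m³ remain.
Final containers: [16,8,4] [22,6] [22,8] [4,17] [20] [20] [22] [21].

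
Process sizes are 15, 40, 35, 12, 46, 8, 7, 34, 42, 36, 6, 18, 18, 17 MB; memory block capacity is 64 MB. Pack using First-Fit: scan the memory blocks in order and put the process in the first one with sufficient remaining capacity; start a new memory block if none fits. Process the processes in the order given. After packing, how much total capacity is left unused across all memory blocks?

15 MB → memory block 1 (remaining 49 MB)
40 MB → memory block 1 (remaining 9 MB)
35 MB → memory block 2 (remaining 29 MB)
12 MB → memory block 2 (remaining 17 MB)
46 MB → memory block 3 (remaining 18 MB)
8 MB → memory block 1 (remaining 1 MB)
7 MB → memory block 2 (remaining 10 MB)
34 MB → memory block 4 (remaining 30 MB)
42 MB → memory block 5 (remaining 22 MB)
36 MB → memory block 6 (remaining 28 MB)
6 MB → memory block 2 (remaining 4 MB)
18 MB → memory block 3 (remaining 0 MB)
18 MB → memory block 4 (remaining 12 MB)
17 MB → memory block 5 (remaining 5 MB)
6 memory blocks × 64 MB = 384 MB; used 334 MB; unused 50 MB.

50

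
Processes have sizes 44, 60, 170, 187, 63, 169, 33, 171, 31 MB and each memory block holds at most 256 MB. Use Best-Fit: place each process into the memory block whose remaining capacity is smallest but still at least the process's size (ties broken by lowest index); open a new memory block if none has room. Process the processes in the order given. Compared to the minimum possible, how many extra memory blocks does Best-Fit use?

Best-Fit: [44,60] [170,33,31] [187,63] [169] [171] → 5 memory blocks.
Total size 928 MB; any packing needs at least ⌈928/256⌉ = 4 memory blocks.
An optimal packing achieves that bound: [187,63] [171,60] [170,44,33] [169,31] → 4 memory blocks.
Excess: 5 − 4 = 1.

1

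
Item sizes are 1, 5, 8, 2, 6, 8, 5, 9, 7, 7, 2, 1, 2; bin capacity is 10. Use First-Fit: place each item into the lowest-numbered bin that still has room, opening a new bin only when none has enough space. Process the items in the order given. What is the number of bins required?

bin 1: place 1, 9 left
bin 1: place 5, 4 left
bin 2: place 8, 2 left
bin 1: place 2, 2 left
bin 3: place 6, 4 left
bin 4: place 8, 2 left
bin 5: place 5, 5 left
bin 6: place 9, 1 left
bin 7: place 7, 3 left
bin 8: place 7, 3 left
bin 1: place 2, 0 left
bin 2: place 1, 1 left
bin 3: place 2, 2 left

8 bins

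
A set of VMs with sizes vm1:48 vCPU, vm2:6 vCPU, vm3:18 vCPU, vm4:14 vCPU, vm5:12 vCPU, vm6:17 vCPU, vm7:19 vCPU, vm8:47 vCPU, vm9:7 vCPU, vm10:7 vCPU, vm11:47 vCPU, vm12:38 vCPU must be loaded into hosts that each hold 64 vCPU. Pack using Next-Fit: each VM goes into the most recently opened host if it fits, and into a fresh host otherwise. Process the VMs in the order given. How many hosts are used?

6

Put vm1 (48 vCPU) in host 1; 16 vCPU remain.
Put vm2 (6 vCPU) in host 1; 10 vCPU remain.
Put vm3 (18 vCPU) in host 2; 46 vCPU remain.
Put vm4 (14 vCPU) in host 2; 32 vCPU remain.
Put vm5 (12 vCPU) in host 2; 20 vCPU remain.
Put vm6 (17 vCPU) in host 2; 3 vCPU remain.
Put vm7 (19 vCPU) in host 3; 45 vCPU remain.
Put vm8 (47 vCPU) in host 4; 17 vCPU remain.
Put vm9 (7 vCPU) in host 4; 10 vCPU remain.
Put vm10 (7 vCPU) in host 4; 3 vCPU remain.
Put vm11 (47 vCPU) in host 5; 17 vCPU remain.
Put vm12 (38 vCPU) in host 6; 26 vCPU remain.
Final hosts: [48,6] [18,14,12,17] [19] [47,7,7] [47] [38].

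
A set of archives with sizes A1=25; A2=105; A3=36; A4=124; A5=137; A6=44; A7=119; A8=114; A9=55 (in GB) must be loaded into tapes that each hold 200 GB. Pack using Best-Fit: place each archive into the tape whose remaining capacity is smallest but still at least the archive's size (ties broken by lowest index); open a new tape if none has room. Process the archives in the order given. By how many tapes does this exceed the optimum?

Best-Fit: [25,105,36] [124,55] [137,44] [119] [114] → 5 tapes.
5 archives exceed 100 GB (half the capacity), and no two of those can share a tape, so at least 5 tapes are needed.
So 5 is already optimal.

0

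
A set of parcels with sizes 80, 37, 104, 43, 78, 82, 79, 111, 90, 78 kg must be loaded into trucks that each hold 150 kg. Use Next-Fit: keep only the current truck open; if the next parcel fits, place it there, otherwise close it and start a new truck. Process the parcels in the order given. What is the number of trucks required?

8 trucks

Put 80 kg in truck 1; 70 kg remain.
Put 37 kg in truck 1; 33 kg remain.
Put 104 kg in truck 2; 46 kg remain.
Put 43 kg in truck 2; 3 kg remain.
Put 78 kg in truck 3; 72 kg remain.
Put 82 kg in truck 4; 68 kg remain.
Put 79 kg in truck 5; 71 kg remain.
Put 111 kg in truck 6; 39 kg remain.
Put 90 kg in truck 7; 60 kg remain.
Put 78 kg in truck 8; 72 kg remain.
Final trucks: [80,37] [104,43] [78] [82] [79] [111] [90] [78].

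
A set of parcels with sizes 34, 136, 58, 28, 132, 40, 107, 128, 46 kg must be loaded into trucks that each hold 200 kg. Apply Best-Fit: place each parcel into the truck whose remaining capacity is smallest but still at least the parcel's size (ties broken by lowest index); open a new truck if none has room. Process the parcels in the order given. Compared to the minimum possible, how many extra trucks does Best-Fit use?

Best-Fit: [34,136,28] [58,132] [40,107,46] [128] → 4 trucks.
Total size 709 kg; any packing needs at least ⌈709/200⌉ = 4 trucks.
So 4 is already optimal.

0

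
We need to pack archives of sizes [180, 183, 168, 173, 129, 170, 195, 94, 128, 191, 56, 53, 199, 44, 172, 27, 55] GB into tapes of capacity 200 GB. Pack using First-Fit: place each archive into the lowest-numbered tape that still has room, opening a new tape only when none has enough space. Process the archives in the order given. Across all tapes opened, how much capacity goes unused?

tape 1: place 180 GB, 20 GB left
tape 2: place 183 GB, 17 GB left
tape 3: place 168 GB, 32 GB left
tape 4: place 173 GB, 27 GB left
tape 5: place 129 GB, 71 GB left
tape 6: place 170 GB, 30 GB left
tape 7: place 195 GB, 5 GB left
tape 8: place 94 GB, 106 GB left
tape 9: place 128 GB, 72 GB left
tape 10: place 191 GB, 9 GB left
tape 5: place 56 GB, 15 GB left
tape 8: place 53 GB, 53 GB left
tape 11: place 199 GB, 1 GB left
tape 8: place 44 GB, 9 GB left
tape 12: place 172 GB, 28 GB left
tape 3: place 27 GB, 5 GB left
tape 9: place 55 GB, 17 GB left
12 tapes × 200 GB = 2400 GB; used 2217 GB; unused 183 GB.

183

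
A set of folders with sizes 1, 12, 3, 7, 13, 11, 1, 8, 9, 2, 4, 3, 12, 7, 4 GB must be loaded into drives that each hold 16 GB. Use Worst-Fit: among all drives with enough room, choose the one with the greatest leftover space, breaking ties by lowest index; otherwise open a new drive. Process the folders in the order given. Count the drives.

7

1 GB → drive 1 (remaining 15 GB)
12 GB → drive 1 (remaining 3 GB)
3 GB → drive 1 (remaining 0 GB)
7 GB → drive 2 (remaining 9 GB)
13 GB → drive 3 (remaining 3 GB)
11 GB → drive 4 (remaining 5 GB)
1 GB → drive 2 (remaining 8 GB)
8 GB → drive 2 (remaining 0 GB)
9 GB → drive 5 (remaining 7 GB)
2 GB → drive 5 (remaining 5 GB)
4 GB → drive 4 (remaining 1 GB)
3 GB → drive 5 (remaining 2 GB)
12 GB → drive 6 (remaining 4 GB)
7 GB → drive 7 (remaining 9 GB)
4 GB → drive 7 (remaining 5 GB)
Final drives: [1,12,3] [7,1,8] [13] [11,4] [9,2,3] [12] [7,4].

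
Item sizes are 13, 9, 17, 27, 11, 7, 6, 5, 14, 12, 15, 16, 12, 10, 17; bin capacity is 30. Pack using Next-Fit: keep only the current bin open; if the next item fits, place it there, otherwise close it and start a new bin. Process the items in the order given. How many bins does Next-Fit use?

bin 1: place 13, 17 left
bin 1: place 9, 8 left
bin 2: place 17, 13 left
bin 3: place 27, 3 left
bin 4: place 11, 19 left
bin 4: place 7, 12 left
bin 4: place 6, 6 left
bin 4: place 5, 1 left
bin 5: place 14, 16 left
bin 5: place 12, 4 left
bin 6: place 15, 15 left
bin 7: place 16, 14 left
bin 7: place 12, 2 left
bin 8: place 10, 20 left
bin 8: place 17, 3 left
Final bins: [13,9] [17] [27] [11,7,6,5] [14,12] [15] [16,12] [10,17].

8 bins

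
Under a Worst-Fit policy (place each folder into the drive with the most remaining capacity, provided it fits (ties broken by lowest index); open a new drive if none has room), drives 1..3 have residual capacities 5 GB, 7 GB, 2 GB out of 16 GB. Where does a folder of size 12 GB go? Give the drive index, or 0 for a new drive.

No drive has ≥ 12 GB free, so a new drive is opened.

0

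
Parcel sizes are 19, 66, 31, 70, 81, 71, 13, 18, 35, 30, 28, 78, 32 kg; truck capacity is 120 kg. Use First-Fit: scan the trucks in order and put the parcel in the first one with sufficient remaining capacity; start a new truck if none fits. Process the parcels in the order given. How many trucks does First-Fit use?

truck 1: place 19 kg, 101 kg left
truck 1: place 66 kg, 35 kg left
truck 1: place 31 kg, 4 kg left
truck 2: place 70 kg, 50 kg left
truck 3: place 81 kg, 39 kg left
truck 4: place 71 kg, 49 kg left
truck 2: place 13 kg, 37 kg left
truck 2: place 18 kg, 19 kg left
truck 3: place 35 kg, 4 kg left
truck 4: place 30 kg, 19 kg left
truck 5: place 28 kg, 92 kg left
truck 5: place 78 kg, 14 kg left
truck 6: place 32 kg, 88 kg left

6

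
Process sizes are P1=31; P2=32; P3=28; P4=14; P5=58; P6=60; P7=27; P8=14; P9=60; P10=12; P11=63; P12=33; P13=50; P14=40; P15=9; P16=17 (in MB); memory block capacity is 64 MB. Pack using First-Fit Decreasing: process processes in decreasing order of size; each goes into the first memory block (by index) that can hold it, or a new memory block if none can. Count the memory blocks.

Sorted descending: 63, 60, 60, 58, 50, 40, 33, 32, 31, 28, 27, 17, 14, 14, 12, 9.
63 MB → memory block 1 (remaining 1 MB)
60 MB → memory block 2 (remaining 4 MB)
60 MB → memory block 3 (remaining 4 MB)
58 MB → memory block 4 (remaining 6 MB)
50 MB → memory block 5 (remaining 14 MB)
40 MB → memory block 6 (remaining 24 MB)
33 MB → memory block 7 (remaining 31 MB)
32 MB → memory block 8 (remaining 32 MB)
31 MB → memory block 7 (remaining 0 MB)
28 MB → memory block 8 (remaining 4 MB)
27 MB → memory block 9 (remaining 37 MB)
17 MB → memory block 6 (remaining 7 MB)
14 MB → memory block 5 (remaining 0 MB)
14 MB → memory block 9 (remaining 23 MB)
12 MB → memory block 9 (remaining 11 MB)
9 MB → memory block 9 (remaining 2 MB)
Final memory blocks: [63] [60] [60] [58] [50,14] [40,17] [33,31] [32,28] [27,14,12,9].

9 memory blocks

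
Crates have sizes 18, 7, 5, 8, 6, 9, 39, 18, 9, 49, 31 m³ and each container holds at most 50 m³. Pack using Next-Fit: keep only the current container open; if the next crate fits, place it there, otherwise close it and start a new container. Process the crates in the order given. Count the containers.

5

18 m³ → container 1 (remaining 32 m³)
7 m³ → container 1 (remaining 25 m³)
5 m³ → container 1 (remaining 20 m³)
8 m³ → container 1 (remaining 12 m³)
6 m³ → container 1 (remaining 6 m³)
9 m³ → container 2 (remaining 41 m³)
39 m³ → container 2 (remaining 2 m³)
18 m³ → container 3 (remaining 32 m³)
9 m³ → container 3 (remaining 23 m³)
49 m³ → container 4 (remaining 1 m³)
31 m³ → container 5 (remaining 19 m³)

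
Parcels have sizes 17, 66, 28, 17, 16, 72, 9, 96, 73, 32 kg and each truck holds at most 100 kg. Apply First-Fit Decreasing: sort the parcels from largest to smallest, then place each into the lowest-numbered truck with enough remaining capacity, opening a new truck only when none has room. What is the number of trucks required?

5 trucks

Sorted descending: 96, 73, 72, 66, 32, 28, 17, 17, 16, 9.
Put 96 kg in truck 1; 4 kg remain.
Put 73 kg in truck 2; 27 kg remain.
Put 72 kg in truck 3; 28 kg remain.
Put 66 kg in truck 4; 34 kg remain.
Put 32 kg in truck 4; 2 kg remain.
Put 28 kg in truck 3; 0 kg remain.
Put 17 kg in truck 2; 10 kg remain.
Put 17 kg in truck 5; 83 kg remain.
Put 16 kg in truck 5; 67 kg remain.
Put 9 kg in truck 2; 1 kg remain.
Final trucks: [96] [73,17,9] [72,28] [66,32] [17,16].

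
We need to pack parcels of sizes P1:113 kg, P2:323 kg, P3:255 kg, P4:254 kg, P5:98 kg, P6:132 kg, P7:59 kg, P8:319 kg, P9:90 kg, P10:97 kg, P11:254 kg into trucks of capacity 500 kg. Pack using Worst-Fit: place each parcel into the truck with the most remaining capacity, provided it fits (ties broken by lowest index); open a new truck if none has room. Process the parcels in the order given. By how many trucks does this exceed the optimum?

0

Worst-Fit: [113,323] [255,132,97] [254,98,59] [319,90] [254] → 5 trucks.
5 parcels exceed 250 kg (half the capacity), and no two of those can share a truck, so at least 5 trucks are needed.
So 5 is already optimal.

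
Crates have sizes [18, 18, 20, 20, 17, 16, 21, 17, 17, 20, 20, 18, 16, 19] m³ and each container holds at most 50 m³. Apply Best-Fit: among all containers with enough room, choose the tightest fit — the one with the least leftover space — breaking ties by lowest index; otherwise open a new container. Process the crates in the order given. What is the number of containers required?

container 1: place 18 m³, 32 m³ left
container 1: place 18 m³, 14 m³ left
container 2: place 20 m³, 30 m³ left
container 2: place 20 m³, 10 m³ left
container 3: place 17 m³, 33 m³ left
container 3: place 16 m³, 17 m³ left
container 4: place 21 m³, 29 m³ left
container 3: place 17 m³, 0 m³ left
container 4: place 17 m³, 12 m³ left
container 5: place 20 m³, 30 m³ left
container 5: place 20 m³, 10 m³ left
container 6: place 18 m³, 32 m³ left
container 6: place 16 m³, 16 m³ left
container 7: place 19 m³, 31 m³ left

7 containers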